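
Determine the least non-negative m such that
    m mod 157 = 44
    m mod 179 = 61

16529

Combine the congruences pairwise.
From m ≡ 44 (mod 157) write m = 44 + 157t. Substituting into m ≡ 61 (mod 179) gives 157t ≡ 17 (mod 179), and since 157⁻¹ ≡ 122 (mod 179), t ≡ 105. Hence m ≡ 44 + 157·105 = 16529 (mod 28103).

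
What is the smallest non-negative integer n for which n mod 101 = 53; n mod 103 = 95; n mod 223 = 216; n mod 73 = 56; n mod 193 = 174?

From n ≡ 53 (mod 101) write n = 53 + 101t. Substituting into n ≡ 95 (mod 103) gives 101t ≡ 42 (mod 103), and since 101⁻¹ ≡ 51 (mod 103), t ≡ 82. Hence n ≡ 53 + 101·82 = 8335 (mod 10403).
From n ≡ 8335 (mod 10403) write n = 8335 + 10403t. Substituting into n ≡ 216 (mod 223) gives 10403t ≡ 132 (mod 223), and since 145⁻¹ ≡ 20 (mod 223), t ≡ 187. Hence n ≡ 8335 + 10403·187 = 1953696 (mod 2319869).
From n ≡ 1953696 (mod 2319869) write n = 1953696 + 2319869t. Substituting into n ≡ 56 (mod 73) gives 2319869t ≡ 59 (mod 73), and since 2⁻¹ ≡ 37 (mod 73), t ≡ 66. Hence n ≡ 1953696 + 2319869·66 = 155065050 (mod 169350437).
From n ≡ 155065050 (mod 169350437) write n = 155065050 + 169350437t. Substituting into n ≡ 174 (mod 193) gives 169350437t ≡ 9 (mod 193), and since 78⁻¹ ≡ 146 (mod 193), t ≡ 156. Hence n ≡ 155065050 + 169350437·156 = 26573733222 (mod 32684634341).

26573733222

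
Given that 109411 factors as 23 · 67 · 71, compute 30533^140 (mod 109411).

Mod 23: 30533 ≡ 12; by Fermat, exponent reduces to 140 mod 22 = 8; 12^8 ≡ 8 (mod 23).
Mod 67: 30533 ≡ 48; by Fermat, exponent reduces to 140 mod 66 = 8; 48^8 ≡ 36 (mod 67).
Mod 71: 30533 ≡ 3; since 70 | 140, by Fermat 3^140 ≡ 1 (mod 71).
Combine by CRT: x ≡ 8 (mod 23), x ≡ 36 (mod 67), x ≡ 1 (mod 71) ⇒ x ≡ 108844 (mod 109411).

108844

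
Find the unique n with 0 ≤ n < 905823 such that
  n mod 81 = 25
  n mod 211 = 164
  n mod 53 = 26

Combine the congruences pairwise.
From n ≡ 25 (mod 81) write n = 25 + 81t. Substituting into n ≡ 164 (mod 211) gives 81t ≡ 139 (mod 211), and since 81⁻¹ ≡ 99 (mod 211), t ≡ 46. Hence n ≡ 25 + 81·46 = 3751 (mod 17091).
From n ≡ 3751 (mod 17091) write n = 3751 + 17091t. Substituting into n ≡ 26 (mod 53) gives 17091t ≡ 38 (mod 53), and since 25⁻¹ ≡ 17 (mod 53), t ≡ 10. Hence n ≡ 3751 + 17091·10 = 174661 (mod 905823).

174661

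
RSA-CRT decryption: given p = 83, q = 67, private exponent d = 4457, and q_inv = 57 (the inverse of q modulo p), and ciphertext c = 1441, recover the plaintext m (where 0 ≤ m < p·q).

d_p = d mod (p−1) = 4457 mod 82 = 29; d_q = d mod (q−1) = 35.
m₁ = c^(d_p) mod p: c ≡ 30 (mod 83), and 30^29 mod 83 = 40.
m₂ = c^(d_q) mod q: c ≡ 34 (mod 67), and 34^35 mod 67 = 50.
h = q_inv·(m₁ − m₂) mod p = 57·(40 − 50) mod 83 = 11.
m = m₂ + h·q = 50 + 11·67 = 787.

787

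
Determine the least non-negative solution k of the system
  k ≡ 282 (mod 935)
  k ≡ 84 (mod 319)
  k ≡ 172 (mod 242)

gcd(935, 319) = 11 and 11 | (84 − 282), so the pair is consistent; merging gives k ≡ 8697 (mod 27115), where 27115 = lcm(935, 319).
gcd(27115, 242) = 11 and 11 | (172 − 8697), so the pair is consistent; merging gives k ≡ 469652 (mod 596530), where 596530 = lcm(27115, 242).
The solution is unique modulo lcm(935, 319, 242) = 596530.

469652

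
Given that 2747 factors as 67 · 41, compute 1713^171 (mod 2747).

Mod 67: 1713 ≡ 38; by Fermat, exponent reduces to 171 mod 66 = 39; 38^39 ≡ 66 (mod 67).
Mod 41: 1713 ≡ 32; by Fermat, exponent reduces to 171 mod 40 = 11; 32^11 ≡ 9 (mod 41).
Combine by CRT: x ≡ 66 (mod 67), x ≡ 9 (mod 41) ⇒ x ≡ 870 (mod 2747).

870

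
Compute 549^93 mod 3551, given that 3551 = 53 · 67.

3109

Mod 53: 549 ≡ 19; by Fermat, exponent reduces to 93 mod 52 = 41; 19^41 ≡ 35 (mod 53).
Mod 67: 549 ≡ 13; by Fermat, exponent reduces to 93 mod 66 = 27; 13^27 ≡ 27 (mod 67).
Combine by CRT: x ≡ 35 (mod 53), x ≡ 27 (mod 67) ⇒ x ≡ 3109 (mod 3551).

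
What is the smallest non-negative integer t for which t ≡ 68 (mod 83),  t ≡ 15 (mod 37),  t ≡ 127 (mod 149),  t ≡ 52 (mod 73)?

The moduli are pairwise coprime; N = 83·37·149·73 = 33403267.
N/83 = 402449; 402449 ≡ 65 (mod 83); 65·23 ≡ 1, so inverse 23.
N/37 = 902791; 902791 ≡ 28 (mod 37); 28·4 ≡ 1, so inverse 4.
N/149 = 224183; 224183 ≡ 87 (mod 149); 87·12 ≡ 1, so inverse 12.
N/73 = 457579; 457579 ≡ 15 (mod 73); 15·39 ≡ 1, so inverse 39.
t ≡ 68·402449·23 + 15·902791·4 + 127·224183·12 + 52·457579·39 = 1953222800.
1953222800 mod 33403267 = 15833314.

15833314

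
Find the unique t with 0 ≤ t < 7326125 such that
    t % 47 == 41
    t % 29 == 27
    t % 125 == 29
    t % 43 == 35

3614529

The moduli are pairwise coprime; N = 47·29·125·43 = 7326125.
N/47 = 155875; 155875 ≡ 23 (mod 47); 23·45 ≡ 1, so inverse 45.
N/29 = 252625; 252625 ≡ 6 (mod 29); 6·5 ≡ 1, so inverse 5.
N/125 = 58609; 58609 ≡ 109 (mod 125); 109·39 ≡ 1, so inverse 39.
N/43 = 170375; 170375 ≡ 9 (mod 43); 9·24 ≡ 1, so inverse 24.
t ≡ 41·155875·45 + 27·252625·5 + 29·58609·39 + 35·170375·24 = 531095529.
531095529 mod 7326125 = 3614529.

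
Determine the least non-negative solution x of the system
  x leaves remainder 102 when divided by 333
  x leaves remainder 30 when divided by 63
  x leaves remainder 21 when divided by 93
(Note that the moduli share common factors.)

Combine the congruences pairwise.
gcd(333, 63) = 9 and 9 | (30 − 102), so the pair is consistent; merging gives x ≡ 1101 (mod 2331), where 2331 = lcm(333, 63).
gcd(2331, 93) = 3 and 3 | (21 − 1101), so the pair is consistent; merging gives x ≡ 15087 (mod 72261), where 72261 = lcm(2331, 93).
The solution is unique modulo lcm(333, 63, 93) = 72261.

15087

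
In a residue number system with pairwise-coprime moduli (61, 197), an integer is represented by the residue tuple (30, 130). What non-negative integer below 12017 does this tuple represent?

3873

Combine the congruences pairwise.
From x ≡ 30 (mod 61) write x = 30 + 61t. Substituting into x ≡ 130 (mod 197) gives 61t ≡ 100 (mod 197), and since 61⁻¹ ≡ 42 (mod 197), t ≡ 63. Hence x ≡ 30 + 61·63 = 3873 (mod 12017).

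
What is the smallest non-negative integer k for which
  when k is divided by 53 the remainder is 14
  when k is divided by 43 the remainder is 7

From k ≡ 14 (mod 53) write k = 14 + 53t. Substituting into k ≡ 7 (mod 43) gives 53t ≡ 36 (mod 43), and since 10⁻¹ ≡ 13 (mod 43), t ≡ 38. Hence k ≡ 14 + 53·38 = 2028 (mod 2279).

2028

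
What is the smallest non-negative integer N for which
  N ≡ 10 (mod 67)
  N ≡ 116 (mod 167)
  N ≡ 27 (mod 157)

1747437

The moduli are pairwise coprime; M = 67·167·157 = 1756673.
M/67 = 26219; 26219 ≡ 22 (mod 67); 22·64 ≡ 1, so inverse 64.
M/167 = 10519; 10519 ≡ 165 (mod 167); 165·83 ≡ 1, so inverse 83.
M/157 = 11189; 11189 ≡ 42 (mod 157); 42·86 ≡ 1, so inverse 86.
N ≡ 10·26219·64 + 116·10519·83 + 27·11189·86 = 144037950.
144037950 mod 1756673 = 1747437.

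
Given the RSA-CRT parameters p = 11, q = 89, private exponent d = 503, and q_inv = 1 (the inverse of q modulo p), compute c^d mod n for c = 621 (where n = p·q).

367

d_p = d mod (p−1) = 503 mod 10 = 3; d_q = d mod (q−1) = 63.
m₁ = c^(d_p) mod p: c ≡ 5 (mod 11), and 5^3 mod 11 = 4.
m₂ = c^(d_q) mod q: c ≡ 87 (mod 89), and 87^63 mod 89 = 11.
h = q_inv·(m₁ − m₂) mod p = 1·(4 − 11) mod 11 = 4.
m = m₂ + h·q = 11 + 4·89 = 367.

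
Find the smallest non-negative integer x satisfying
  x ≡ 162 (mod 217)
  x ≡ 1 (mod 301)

6021

Combine the congruences pairwise.
gcd(217, 301) = 7 and 7 | (1 − 162), so the pair is consistent; merging gives x ≡ 6021 (mod 9331), where 9331 = lcm(217, 301).
The solution is unique modulo lcm(217, 301) = 9331.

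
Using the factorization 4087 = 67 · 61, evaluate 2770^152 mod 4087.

3919

Mod 67: 2770 ≡ 23; by Fermat, exponent reduces to 152 mod 66 = 20; 23^20 ≡ 33 (mod 67).
Mod 61: 2770 ≡ 25; by Fermat, exponent reduces to 152 mod 60 = 32; 25^32 ≡ 15 (mod 61).
Combine by CRT: x ≡ 33 (mod 67), x ≡ 15 (mod 61) ⇒ x ≡ 3919 (mod 4087).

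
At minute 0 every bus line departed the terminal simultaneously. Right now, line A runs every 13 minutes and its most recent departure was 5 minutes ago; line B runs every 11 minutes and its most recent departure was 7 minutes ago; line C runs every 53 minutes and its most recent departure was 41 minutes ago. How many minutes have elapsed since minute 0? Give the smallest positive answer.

5023

From t ≡ 5 (mod 13) write t = 5 + 13s. Substituting into t ≡ 7 (mod 11) gives 13s ≡ 2 (mod 11), and since 2⁻¹ ≡ 6 (mod 11), s ≡ 1. Hence t ≡ 5 + 13·1 = 18 (mod 143).
From t ≡ 18 (mod 143) write t = 18 + 143s. Substituting into t ≡ 41 (mod 53) gives 143s ≡ 23 (mod 53), and since 37⁻¹ ≡ 43 (mod 53), s ≡ 35. Hence t ≡ 18 + 143·35 = 5023 (mod 7579).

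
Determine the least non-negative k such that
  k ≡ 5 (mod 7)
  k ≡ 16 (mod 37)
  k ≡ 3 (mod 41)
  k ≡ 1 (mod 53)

From k ≡ 5 (mod 7) write k = 5 + 7t. Substituting into k ≡ 16 (mod 37) gives 7t ≡ 11 (mod 37), and since 7⁻¹ ≡ 16 (mod 37), t ≡ 28. Hence k ≡ 5 + 7·28 = 201 (mod 259).
From k ≡ 201 (mod 259) write k = 201 + 259t. Substituting into k ≡ 3 (mod 41) gives 259t ≡ 7 (mod 41), and since 13⁻¹ ≡ 19 (mod 41), t ≡ 10. Hence k ≡ 201 + 259·10 = 2791 (mod 10619).
From k ≡ 2791 (mod 10619) write k = 2791 + 10619t. Substituting into k ≡ 1 (mod 53) gives 10619t ≡ 19 (mod 53), and since 19⁻¹ ≡ 14 (mod 53), t ≡ 1. Hence k ≡ 2791 + 10619·1 = 13410 (mod 562807).

13410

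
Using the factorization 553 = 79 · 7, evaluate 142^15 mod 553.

456

Mod 79: 142 ≡ 63; 63^15 ≡ 61 (mod 79).
Mod 7: 142 ≡ 2; by Fermat, exponent reduces to 15 mod 6 = 3; 2^3 ≡ 1 (mod 7).
Combine by CRT: x ≡ 61 (mod 79), x ≡ 1 (mod 7) ⇒ x ≡ 456 (mod 553).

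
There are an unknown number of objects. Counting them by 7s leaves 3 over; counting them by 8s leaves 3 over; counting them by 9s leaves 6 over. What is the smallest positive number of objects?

Combine the congruences pairwise.
From N ≡ 3 (mod 7) write N = 3 + 7t. Substituting into N ≡ 3 (mod 8) gives 7t ≡ 0 (mod 8), and since 7⁻¹ ≡ 7 (mod 8), t ≡ 0. Hence N ≡ 3 + 7·0 = 3 (mod 56).
From N ≡ 3 (mod 56) write N = 3 + 56t. Substituting into N ≡ 6 (mod 9) gives 56t ≡ 3 (mod 9), and since 2⁻¹ ≡ 5 (mod 9), t ≡ 6. Hence N ≡ 3 + 56·6 = 339 (mod 504).

339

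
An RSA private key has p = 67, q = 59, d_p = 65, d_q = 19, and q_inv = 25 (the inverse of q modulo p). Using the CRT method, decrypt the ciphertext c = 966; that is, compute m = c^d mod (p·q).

m₁ = c^(d_p) mod p: c ≡ 28 (mod 67), and 28^65 mod 67 = 12.
m₂ = c^(d_q) mod q: c ≡ 22 (mod 59), and 22^19 mod 59 = 57.
h = q_inv·(m₁ − m₂) mod p = 25·(12 − 57) mod 67 = 14.
m = m₂ + h·q = 57 + 14·59 = 883.

883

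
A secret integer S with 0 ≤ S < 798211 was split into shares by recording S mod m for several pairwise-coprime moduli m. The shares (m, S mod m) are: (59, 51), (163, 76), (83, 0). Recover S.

The moduli are pairwise coprime; N = 59·163·83 = 798211.
N/59 = 13529; 13529 ≡ 18 (mod 59); 18·23 ≡ 1, so inverse 23.
N/163 = 4897; 4897 ≡ 7 (mod 163); 7·70 ≡ 1, so inverse 70.
N/83 = 9617; 9617 ≡ 72 (mod 83); 72·15 ≡ 1, so inverse 15.
S ≡ 51·13529·23 + 76·4897·70 + 0·9617·15 = 41921557.
41921557 mod 798211 = 414585.

414585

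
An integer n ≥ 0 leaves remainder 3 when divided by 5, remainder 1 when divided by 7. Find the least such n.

8

Combine the congruences pairwise.
From n ≡ 3 (mod 5) write n = 3 + 5t. Substituting into n ≡ 1 (mod 7) gives 5t ≡ 5 (mod 7), and since 5⁻¹ ≡ 3 (mod 7), t ≡ 1. Hence n ≡ 3 + 5·1 = 8 (mod 35).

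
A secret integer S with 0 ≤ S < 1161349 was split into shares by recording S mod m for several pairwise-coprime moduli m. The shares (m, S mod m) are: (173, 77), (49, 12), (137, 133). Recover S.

The moduli are pairwise coprime; N = 173·49·137 = 1161349.
N/173 = 6713; 6713 ≡ 139 (mod 173); 139·117 ≡ 1, so inverse 117.
N/49 = 23701; 23701 ≡ 34 (mod 49); 34·13 ≡ 1, so inverse 13.
N/137 = 8477; 8477 ≡ 120 (mod 137); 120·8 ≡ 1, so inverse 8.
S ≡ 77·6713·117 + 12·23701·13 + 133·8477·8 = 73194301.
73194301 mod 1161349 = 29314.

29314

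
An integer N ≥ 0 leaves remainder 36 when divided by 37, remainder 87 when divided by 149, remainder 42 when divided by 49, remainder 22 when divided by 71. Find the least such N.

Combine the congruences pairwise.
From N ≡ 36 (mod 37) write N = 36 + 37t. Substituting into N ≡ 87 (mod 149) gives 37t ≡ 51 (mod 149), and since 37⁻¹ ≡ 145 (mod 149), t ≡ 94. Hence N ≡ 36 + 37·94 = 3514 (mod 5513).
From N ≡ 3514 (mod 5513) write N = 3514 + 5513t. Substituting into N ≡ 42 (mod 49) gives 5513t ≡ 7 (mod 49), and since 25⁻¹ ≡ 2 (mod 49), t ≡ 14. Hence N ≡ 3514 + 5513·14 = 80696 (mod 270137).
From N ≡ 80696 (mod 270137) write N = 80696 + 270137t. Substituting into N ≡ 22 (mod 71) gives 270137t ≡ 53 (mod 71), and since 53⁻¹ ≡ 67 (mod 71), t ≡ 1. Hence N ≡ 80696 + 270137·1 = 350833 (mod 19179727).

350833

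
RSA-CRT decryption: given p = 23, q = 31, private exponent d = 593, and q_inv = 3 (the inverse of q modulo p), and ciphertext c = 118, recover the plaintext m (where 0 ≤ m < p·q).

284

d_p = d mod (p−1) = 593 mod 22 = 21; d_q = d mod (q−1) = 23.
m₁ = c^(d_p) mod p: c ≡ 3 (mod 23), and 3^21 mod 23 = 8.
m₂ = c^(d_q) mod q: c ≡ 25 (mod 31), and 25^23 mod 31 = 5.
h = q_inv·(m₁ − m₂) mod p = 3·(8 − 5) mod 23 = 9.
m = m₂ + h·q = 5 + 9·31 = 284.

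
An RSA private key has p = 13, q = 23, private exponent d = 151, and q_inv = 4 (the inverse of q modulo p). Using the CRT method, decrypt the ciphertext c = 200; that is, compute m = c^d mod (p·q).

242

d_p = d mod (p−1) = 151 mod 12 = 7; d_q = d mod (q−1) = 19.
m₁ = c^(d_p) mod p: c ≡ 5 (mod 13), and 5^7 mod 13 = 8.
m₂ = c^(d_q) mod q: c ≡ 16 (mod 23), and 16^19 mod 23 = 12.
h = q_inv·(m₁ − m₂) mod p = 4·(8 − 12) mod 13 = 10.
m = m₂ + h·q = 12 + 10·23 = 242.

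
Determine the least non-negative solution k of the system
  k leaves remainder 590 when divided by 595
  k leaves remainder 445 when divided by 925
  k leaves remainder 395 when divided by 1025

3281420

gcd(595, 925) = 5 and 5 | (445 − 590), so the pair is consistent; merging gives k ≡ 89245 (mod 110075), where 110075 = lcm(595, 925).
gcd(110075, 1025) = 25 and 25 | (395 − 89245), so the pair is consistent; merging gives k ≡ 3281420 (mod 4513075), where 4513075 = lcm(110075, 1025).
The solution is unique modulo lcm(595, 925, 1025) = 4513075.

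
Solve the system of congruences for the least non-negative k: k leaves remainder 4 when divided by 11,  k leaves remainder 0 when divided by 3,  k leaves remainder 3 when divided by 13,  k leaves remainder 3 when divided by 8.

939

From k ≡ 4 (mod 11) write k = 4 + 11t. Substituting into k ≡ 0 (mod 3) gives 11t ≡ 2 (mod 3), and since 2⁻¹ ≡ 2 (mod 3), t ≡ 1. Hence k ≡ 4 + 11·1 = 15 (mod 33).
From k ≡ 15 (mod 33) write k = 15 + 33t. Substituting into k ≡ 3 (mod 13) gives 33t ≡ 1 (mod 13), and since 7⁻¹ ≡ 2 (mod 13), t ≡ 2. Hence k ≡ 15 + 33·2 = 81 (mod 429).
From k ≡ 81 (mod 429) write k = 81 + 429t. Substituting into k ≡ 3 (mod 8) gives 429t ≡ 2 (mod 8), and since 5⁻¹ ≡ 5 (mod 8), t ≡ 2. Hence k ≡ 81 + 429·2 = 939 (mod 3432).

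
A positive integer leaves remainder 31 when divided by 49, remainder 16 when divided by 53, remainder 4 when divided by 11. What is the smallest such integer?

From n ≡ 31 (mod 49) write n = 31 + 49t. Substituting into n ≡ 16 (mod 53) gives 49t ≡ 38 (mod 53), and since 49⁻¹ ≡ 13 (mod 53), t ≡ 17. Hence n ≡ 31 + 49·17 = 864 (mod 2597).
From n ≡ 864 (mod 2597) write n = 864 + 2597t. Substituting into n ≡ 4 (mod 11) gives 2597t ≡ 9 (mod 11), and since 1⁻¹ ≡ 1 (mod 11), t ≡ 9. Hence n ≡ 864 + 2597·9 = 24237 (mod 28567).

24237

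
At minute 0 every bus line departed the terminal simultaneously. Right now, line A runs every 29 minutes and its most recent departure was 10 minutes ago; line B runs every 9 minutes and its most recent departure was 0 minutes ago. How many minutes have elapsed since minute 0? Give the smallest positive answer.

126

Combine the congruences pairwise.
From t ≡ 10 (mod 29) write t = 10 + 29s. Substituting into t ≡ 0 (mod 9) gives 29s ≡ 8 (mod 9), and since 2⁻¹ ≡ 5 (mod 9), s ≡ 4. Hence t ≡ 10 + 29·4 = 126 (mod 261).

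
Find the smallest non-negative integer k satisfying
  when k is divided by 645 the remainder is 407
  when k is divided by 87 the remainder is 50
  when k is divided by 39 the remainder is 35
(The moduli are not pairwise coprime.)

Combine the congruences pairwise.
gcd(645, 87) = 3 and 3 | (50 − 407), so the pair is consistent; merging gives k ≡ 4922 (mod 18705), where 18705 = lcm(645, 87).
gcd(18705, 39) = 3 and 3 | (35 − 4922), so the pair is consistent; merging gives k ≡ 117152 (mod 243165), where 243165 = lcm(18705, 39).
The solution is unique modulo lcm(645, 87, 39) = 243165.

117152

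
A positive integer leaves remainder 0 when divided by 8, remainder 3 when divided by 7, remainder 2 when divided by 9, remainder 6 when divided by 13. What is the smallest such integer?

5960

The moduli are pairwise coprime; N = 8·7·9·13 = 6552.
N/8 = 819; 819 ≡ 3 (mod 8); 3·3 ≡ 1, so inverse 3.
N/7 = 936; 936 ≡ 5 (mod 7); 5·3 ≡ 1, so inverse 3.
N/9 = 728; 728 ≡ 8 (mod 9); 8·8 ≡ 1, so inverse 8.
N/13 = 504; 504 ≡ 10 (mod 13); 10·4 ≡ 1, so inverse 4.
t ≡ 0·819·3 + 3·936·3 + 2·728·8 + 6·504·4 = 32168.
32168 mod 6552 = 5960.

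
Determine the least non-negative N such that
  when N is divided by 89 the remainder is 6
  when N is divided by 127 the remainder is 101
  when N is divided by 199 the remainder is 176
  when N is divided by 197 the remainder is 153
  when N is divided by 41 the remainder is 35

From N ≡ 6 (mod 89) write N = 6 + 89t. Substituting into N ≡ 101 (mod 127) gives 89t ≡ 95 (mod 127), and since 89⁻¹ ≡ 10 (mod 127), t ≡ 61. Hence N ≡ 6 + 89·61 = 5435 (mod 11303).
From N ≡ 5435 (mod 11303) write N = 5435 + 11303t. Substituting into N ≡ 176 (mod 199) gives 11303t ≡ 114 (mod 199), and since 159⁻¹ ≡ 194 (mod 199), t ≡ 27. Hence N ≡ 5435 + 11303·27 = 310616 (mod 2249297).
From N ≡ 310616 (mod 2249297) write N = 310616 + 2249297t. Substituting into N ≡ 153 (mod 197) gives 2249297t ≡ 9 (mod 197), and since 148⁻¹ ≡ 4 (mod 197), t ≡ 36. Hence N ≡ 310616 + 2249297·36 = 81285308 (mod 443111509).
From N ≡ 81285308 (mod 443111509) write N = 81285308 + 443111509t. Substituting into N ≡ 35 (mod 41) gives 443111509t ≡ 15 (mod 41), and since 32⁻¹ ≡ 9 (mod 41), t ≡ 12. Hence N ≡ 81285308 + 443111509·12 = 5398623416 (mod 18167571869).

5398623416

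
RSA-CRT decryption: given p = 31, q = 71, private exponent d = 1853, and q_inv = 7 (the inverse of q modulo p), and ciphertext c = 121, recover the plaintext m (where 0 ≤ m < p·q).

516

d_p = d mod (p−1) = 1853 mod 30 = 23; d_q = d mod (q−1) = 33.
m₁ = c^(d_p) mod p: c ≡ 28 (mod 31), and 28^23 mod 31 = 20.
m₂ = c^(d_q) mod q: c ≡ 50 (mod 71), and 50^33 mod 71 = 19.
h = q_inv·(m₁ − m₂) mod p = 7·(20 − 19) mod 31 = 7.
m = m₂ + h·q = 19 + 7·71 = 516.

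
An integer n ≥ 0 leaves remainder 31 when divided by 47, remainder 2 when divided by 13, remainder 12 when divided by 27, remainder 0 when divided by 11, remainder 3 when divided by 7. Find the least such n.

943932

The moduli are pairwise coprime; M = 47·13·27·11·7 = 1270269.
M/47 = 27027; 27027 ≡ 2 (mod 47); 2·24 ≡ 1, so inverse 24.
M/13 = 97713; 97713 ≡ 5 (mod 13); 5·8 ≡ 1, so inverse 8.
M/27 = 47047; 47047 ≡ 13 (mod 27); 13·25 ≡ 1, so inverse 25.
M/11 = 115479; 115479 ≡ 1 (mod 11), inverse 1.
M/7 = 181467; 181467 ≡ 6 (mod 7); 6·6 ≡ 1, so inverse 6.
n ≡ 31·27027·24 + 2·97713·8 + 12·47047·25 + 0·115479·1 + 3·181467·6 = 39052002.
39052002 mod 1270269 = 943932.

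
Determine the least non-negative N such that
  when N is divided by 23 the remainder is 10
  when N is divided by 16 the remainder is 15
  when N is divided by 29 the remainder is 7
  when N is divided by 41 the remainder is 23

From N ≡ 10 (mod 23) write N = 10 + 23t. Substituting into N ≡ 15 (mod 16) gives 23t ≡ 5 (mod 16), and since 7⁻¹ ≡ 7 (mod 16), t ≡ 3. Hence N ≡ 10 + 23·3 = 79 (mod 368).
From N ≡ 79 (mod 368) write N = 79 + 368t. Substituting into N ≡ 7 (mod 29) gives 368t ≡ 15 (mod 29), and since 20⁻¹ ≡ 16 (mod 29), t ≡ 8. Hence N ≡ 79 + 368·8 = 3023 (mod 10672).
From N ≡ 3023 (mod 10672) write N = 3023 + 10672t. Substituting into N ≡ 23 (mod 41) gives 10672t ≡ 34 (mod 41), and since 12⁻¹ ≡ 24 (mod 41), t ≡ 37. Hence N ≡ 3023 + 10672·37 = 397887 (mod 437552).

397887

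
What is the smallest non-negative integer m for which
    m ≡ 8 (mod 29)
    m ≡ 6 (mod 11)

182

From m ≡ 8 (mod 29) write m = 8 + 29t. Substituting into m ≡ 6 (mod 11) gives 29t ≡ 9 (mod 11), and since 7⁻¹ ≡ 8 (mod 11), t ≡ 6. Hence m ≡ 8 + 29·6 = 182 (mod 319).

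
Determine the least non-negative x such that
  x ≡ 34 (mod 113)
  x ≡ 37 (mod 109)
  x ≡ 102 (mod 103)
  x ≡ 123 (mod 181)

26263042

The moduli are pairwise coprime; N = 113·109·103·181 = 229625831.
N/113 = 2032087; 2032087 ≡ 8 (mod 113); 8·99 ≡ 1, so inverse 99.
N/109 = 2106659; 2106659 ≡ 16 (mod 109); 16·75 ≡ 1, so inverse 75.
N/103 = 2229377; 2229377 ≡ 45 (mod 103); 45·87 ≡ 1, so inverse 87.
N/181 = 1268651; 1268651 ≡ 22 (mod 181); 22·107 ≡ 1, so inverse 107.
x ≡ 34·2032087·99 + 37·2106659·75 + 102·2229377·87 + 123·1268651·107 = 49166190876.
49166190876 mod 229625831 = 26263042.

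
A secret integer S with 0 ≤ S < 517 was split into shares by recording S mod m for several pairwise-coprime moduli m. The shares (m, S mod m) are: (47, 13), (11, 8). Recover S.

107

From S ≡ 13 (mod 47) write S = 13 + 47t. Substituting into S ≡ 8 (mod 11) gives 47t ≡ 6 (mod 11), and since 3⁻¹ ≡ 4 (mod 11), t ≡ 2. Hence S ≡ 13 + 47·2 = 107 (mod 517).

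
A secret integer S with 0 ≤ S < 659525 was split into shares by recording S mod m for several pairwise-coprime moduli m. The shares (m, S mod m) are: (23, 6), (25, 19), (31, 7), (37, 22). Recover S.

577444

The moduli are pairwise coprime; N = 23·25·31·37 = 659525.
N/23 = 28675; 28675 ≡ 17 (mod 23); 17·19 ≡ 1, so inverse 19.
N/25 = 26381; 26381 ≡ 6 (mod 25); 6·21 ≡ 1, so inverse 21.
N/31 = 21275; 21275 ≡ 9 (mod 31); 9·7 ≡ 1, so inverse 7.
N/37 = 17825; 17825 ≡ 28 (mod 37); 28·4 ≡ 1, so inverse 4.
S ≡ 6·28675·19 + 19·26381·21 + 7·21275·7 + 22·17825·4 = 16406044.
16406044 mod 659525 = 577444.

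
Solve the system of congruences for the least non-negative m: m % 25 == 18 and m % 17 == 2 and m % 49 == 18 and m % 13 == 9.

251143

Combine the congruences pairwise.
From m ≡ 18 (mod 25) write m = 18 + 25t. Substituting into m ≡ 2 (mod 17) gives 25t ≡ 1 (mod 17), and since 8⁻¹ ≡ 15 (mod 17), t ≡ 15. Hence m ≡ 18 + 25·15 = 393 (mod 425).
From m ≡ 393 (mod 425) write m = 393 + 425t. Substituting into m ≡ 18 (mod 49) gives 425t ≡ 17 (mod 49), and since 33⁻¹ ≡ 3 (mod 49), t ≡ 2. Hence m ≡ 393 + 425·2 = 1243 (mod 20825).
From m ≡ 1243 (mod 20825) write m = 1243 + 20825t. Substituting into m ≡ 9 (mod 13) gives 20825t ≡ 1 (mod 13), and since 12⁻¹ ≡ 12 (mod 13), t ≡ 12. Hence m ≡ 1243 + 20825·12 = 251143 (mod 270725).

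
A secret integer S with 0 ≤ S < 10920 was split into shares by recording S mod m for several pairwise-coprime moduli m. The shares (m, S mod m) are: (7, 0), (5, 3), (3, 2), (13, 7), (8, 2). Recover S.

The moduli are pairwise coprime; N = 7·5·3·13·8 = 10920.
N/7 = 1560; 1560 ≡ 6 (mod 7); 6·6 ≡ 1, so inverse 6.
N/5 = 2184; 2184 ≡ 4 (mod 5); 4·4 ≡ 1, so inverse 4.
N/3 = 3640; 3640 ≡ 1 (mod 3), inverse 1.
N/13 = 840; 840 ≡ 8 (mod 13); 8·5 ≡ 1, so inverse 5.
N/8 = 1365; 1365 ≡ 5 (mod 8); 5·5 ≡ 1, so inverse 5.
S ≡ 0·1560·6 + 3·2184·4 + 2·3640·1 + 7·840·5 + 2·1365·5 = 76538.
76538 mod 10920 = 98.

98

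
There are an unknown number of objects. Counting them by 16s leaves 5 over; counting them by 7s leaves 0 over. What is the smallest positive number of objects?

21

Combine the congruences pairwise.
From N ≡ 5 (mod 16) write N = 5 + 16t. Substituting into N ≡ 0 (mod 7) gives 16t ≡ 2 (mod 7), and since 2⁻¹ ≡ 4 (mod 7), t ≡ 1. Hence N ≡ 5 + 16·1 = 21 (mod 112).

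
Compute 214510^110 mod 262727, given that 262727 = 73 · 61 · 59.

Mod 73: 214510 ≡ 36; by Fermat, exponent reduces to 110 mod 72 = 38; 36^38 ≡ 55 (mod 73).
Mod 61: 214510 ≡ 34; by Fermat, exponent reduces to 110 mod 60 = 50; 34^50 ≡ 1 (mod 61).
Mod 59: 214510 ≡ 45; by Fermat, exponent reduces to 110 mod 58 = 52; 45^52 ≡ 4 (mod 59).
Combine by CRT: x ≡ 55 (mod 73), x ≡ 1 (mod 61), x ≡ 4 (mod 59) ⇒ x ≡ 95466 (mod 262727).

95466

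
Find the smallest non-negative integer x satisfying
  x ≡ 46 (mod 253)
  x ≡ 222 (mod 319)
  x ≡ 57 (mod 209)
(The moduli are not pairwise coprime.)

111872

gcd(253, 319) = 11 and 11 | (222 − 46), so the pair is consistent; merging gives x ≡ 1817 (mod 7337), where 7337 = lcm(253, 319).
gcd(7337, 209) = 11 and 11 | (57 − 1817), so the pair is consistent; merging gives x ≡ 111872 (mod 139403), where 139403 = lcm(7337, 209).
The solution is unique modulo lcm(253, 319, 209) = 139403.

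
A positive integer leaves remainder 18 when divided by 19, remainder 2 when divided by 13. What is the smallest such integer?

132

Combine the congruences pairwise.
From k ≡ 18 (mod 19) write k = 18 + 19t. Substituting into k ≡ 2 (mod 13) gives 19t ≡ 10 (mod 13), and since 6⁻¹ ≡ 11 (mod 13), t ≡ 6. Hence k ≡ 18 + 19·6 = 132 (mod 247).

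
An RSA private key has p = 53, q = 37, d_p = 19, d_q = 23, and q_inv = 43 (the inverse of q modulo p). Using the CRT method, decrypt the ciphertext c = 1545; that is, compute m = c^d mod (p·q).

m₁ = c^(d_p) mod p: c ≡ 8 (mod 53), and 8^19 mod 53 = 32.
m₂ = c^(d_q) mod q: c ≡ 28 (mod 37), and 28^23 mod 37 = 3.
h = q_inv·(m₁ − m₂) mod p = 43·(32 − 3) mod 53 = 28.
m = m₂ + h·q = 3 + 28·37 = 1039.

1039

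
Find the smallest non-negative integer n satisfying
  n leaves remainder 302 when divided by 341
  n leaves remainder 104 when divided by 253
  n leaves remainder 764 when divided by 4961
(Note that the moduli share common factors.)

gcd(341, 253) = 11 and 11 | (104 − 302), so the pair is consistent; merging gives n ≡ 5417 (mod 7843), where 7843 = lcm(341, 253).
gcd(7843, 4961) = 11 and 11 | (764 − 5417), so the pair is consistent; merging gives n ≡ 1707348 (mod 3537193), where 3537193 = lcm(7843, 4961).
The solution is unique modulo lcm(341, 253, 4961) = 3537193.

1707348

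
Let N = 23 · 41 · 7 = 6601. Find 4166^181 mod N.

Mod 23: 4166 ≡ 3; by Fermat, exponent reduces to 181 mod 22 = 5; 3^5 ≡ 13 (mod 23).
Mod 41: 4166 ≡ 25; by Fermat, exponent reduces to 181 mod 40 = 21; 25^21 ≡ 25 (mod 41).
Mod 7: 4166 ≡ 1; by Fermat, exponent reduces to 181 mod 6 = 1; 1^1 ≡ 1 (mod 7).
Combine by CRT: x ≡ 13 (mod 23), x ≡ 25 (mod 41), x ≡ 1 (mod 7) ⇒ x ≡ 5027 (mod 6601).

5027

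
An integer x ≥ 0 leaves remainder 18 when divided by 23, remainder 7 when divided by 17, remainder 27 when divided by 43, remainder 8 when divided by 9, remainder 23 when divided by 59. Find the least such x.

2781224

The moduli are pairwise coprime; N = 23·17·43·9·59 = 8927703.
N/23 = 388161; 388161 ≡ 13 (mod 23); 13·16 ≡ 1, so inverse 16.
N/17 = 525159; 525159 ≡ 12 (mod 17); 12·10 ≡ 1, so inverse 10.
N/43 = 207621; 207621 ≡ 17 (mod 43); 17·38 ≡ 1, so inverse 38.
N/9 = 991967; 991967 ≡ 5 (mod 9); 5·2 ≡ 1, so inverse 2.
N/59 = 151317; 151317 ≡ 41 (mod 59); 41·36 ≡ 1, so inverse 36.
x ≡ 18·388161·16 + 7·525159·10 + 27·207621·38 + 8·991967·2 + 23·151317·36 = 502732592.
502732592 mod 8927703 = 2781224.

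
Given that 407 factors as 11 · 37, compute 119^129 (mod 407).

Mod 11: 119 ≡ 9; by Fermat, exponent reduces to 129 mod 10 = 9; 9^9 ≡ 5 (mod 11).
Mod 37: 119 ≡ 8; by Fermat, exponent reduces to 129 mod 36 = 21; 8^21 ≡ 6 (mod 37).
Combine by CRT: x ≡ 5 (mod 11), x ≡ 6 (mod 37) ⇒ x ≡ 302 (mod 407).

302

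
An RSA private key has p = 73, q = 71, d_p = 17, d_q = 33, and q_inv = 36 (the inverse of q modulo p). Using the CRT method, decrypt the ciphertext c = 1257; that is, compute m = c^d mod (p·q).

2149

m₁ = c^(d_p) mod p: c ≡ 16 (mod 73), and 16^17 mod 73 = 32.
m₂ = c^(d_q) mod q: c ≡ 50 (mod 71), and 50^33 mod 71 = 19.
h = q_inv·(m₁ − m₂) mod p = 36·(32 − 19) mod 73 = 30.
m = m₂ + h·q = 19 + 30·71 = 2149.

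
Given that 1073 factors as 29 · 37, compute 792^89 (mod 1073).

Mod 29: 792 ≡ 9; by Fermat, exponent reduces to 89 mod 28 = 5; 9^5 ≡ 5 (mod 29).
Mod 37: 792 ≡ 15; by Fermat, exponent reduces to 89 mod 36 = 17; 15^17 ≡ 32 (mod 37).
Combine by CRT: x ≡ 5 (mod 29), x ≡ 32 (mod 37) ⇒ x ≡ 846 (mod 1073).

846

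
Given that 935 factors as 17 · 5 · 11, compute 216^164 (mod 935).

Mod 17: 216 ≡ 12; by Fermat, exponent reduces to 164 mod 16 = 4; 12^4 ≡ 13 (mod 17).
Mod 5: 216 ≡ 1; since 4 | 164, by Fermat 1^164 ≡ 1 (mod 5).
Mod 11: 216 ≡ 7; by Fermat, exponent reduces to 164 mod 10 = 4; 7^4 ≡ 3 (mod 11).
Combine by CRT: x ≡ 13 (mod 17), x ≡ 1 (mod 5), x ≡ 3 (mod 11) ⇒ x ≡ 421 (mod 935).

421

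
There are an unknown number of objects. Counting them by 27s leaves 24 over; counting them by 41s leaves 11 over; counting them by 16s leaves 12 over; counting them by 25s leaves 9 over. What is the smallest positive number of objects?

334284

From N ≡ 24 (mod 27) write N = 24 + 27t. Substituting into N ≡ 11 (mod 41) gives 27t ≡ 28 (mod 41), and since 27⁻¹ ≡ 38 (mod 41), t ≡ 39. Hence N ≡ 24 + 27·39 = 1077 (mod 1107).
From N ≡ 1077 (mod 1107) write N = 1077 + 1107t. Substituting into N ≡ 12 (mod 16) gives 1107t ≡ 7 (mod 16), and since 3⁻¹ ≡ 11 (mod 16), t ≡ 13. Hence N ≡ 1077 + 1107·13 = 15468 (mod 17712).
From N ≡ 15468 (mod 17712) write N = 15468 + 17712t. Substituting into N ≡ 9 (mod 25) gives 17712t ≡ 16 (mod 25), and since 12⁻¹ ≡ 23 (mod 25), t ≡ 18. Hence N ≡ 15468 + 17712·18 = 334284 (mod 442800).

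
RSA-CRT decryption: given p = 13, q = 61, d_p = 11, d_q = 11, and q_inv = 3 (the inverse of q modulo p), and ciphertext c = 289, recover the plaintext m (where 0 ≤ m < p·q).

646

m₁ = c^(d_p) mod p: c ≡ 3 (mod 13), and 3^11 mod 13 = 9.
m₂ = c^(d_q) mod q: c ≡ 45 (mod 61), and 45^11 mod 61 = 36.
h = q_inv·(m₁ − m₂) mod p = 3·(9 − 36) mod 13 = 10.
m = m₂ + h·q = 36 + 10·61 = 646.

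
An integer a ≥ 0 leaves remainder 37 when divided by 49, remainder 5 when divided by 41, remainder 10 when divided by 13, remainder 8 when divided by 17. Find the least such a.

339362

Combine the congruences pairwise.
From a ≡ 37 (mod 49) write a = 37 + 49t. Substituting into a ≡ 5 (mod 41) gives 49t ≡ 9 (mod 41), and since 8⁻¹ ≡ 36 (mod 41), t ≡ 37. Hence a ≡ 37 + 49·37 = 1850 (mod 2009).
From a ≡ 1850 (mod 2009) write a = 1850 + 2009t. Substituting into a ≡ 10 (mod 13) gives 2009t ≡ 6 (mod 13), and since 7⁻¹ ≡ 2 (mod 13), t ≡ 12. Hence a ≡ 1850 + 2009·12 = 25958 (mod 26117).
From a ≡ 25958 (mod 26117) write a = 25958 + 26117t. Substituting into a ≡ 8 (mod 17) gives 26117t ≡ 9 (mod 17), and since 5⁻¹ ≡ 7 (mod 17), t ≡ 12. Hence a ≡ 25958 + 26117·12 = 339362 (mod 443989).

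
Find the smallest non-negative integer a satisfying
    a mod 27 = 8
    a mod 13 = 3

From a ≡ 8 (mod 27) write a = 8 + 27t. Substituting into a ≡ 3 (mod 13) gives 27t ≡ 8 (mod 13), and since 1⁻¹ ≡ 1 (mod 13), t ≡ 8. Hence a ≡ 8 + 27·8 = 224 (mod 351).

224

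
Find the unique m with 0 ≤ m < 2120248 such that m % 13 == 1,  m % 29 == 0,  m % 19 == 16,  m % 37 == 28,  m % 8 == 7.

2082055

The moduli are pairwise coprime; N = 13·29·19·37·8 = 2120248.
N/13 = 163096; 163096 ≡ 11 (mod 13); 11·6 ≡ 1, so inverse 6.
N/29 = 73112; 73112 ≡ 3 (mod 29); 3·10 ≡ 1, so inverse 10.
N/19 = 111592; 111592 ≡ 5 (mod 19); 5·4 ≡ 1, so inverse 4.
N/37 = 57304; 57304 ≡ 28 (mod 37); 28·4 ≡ 1, so inverse 4.
N/8 = 265031; 265031 ≡ 7 (mod 8); 7·7 ≡ 1, so inverse 7.
m ≡ 1·163096·6 + 0·73112·10 + 16·111592·4 + 28·57304·4 + 7·265031·7 = 27525031.
27525031 mod 2120248 = 2082055.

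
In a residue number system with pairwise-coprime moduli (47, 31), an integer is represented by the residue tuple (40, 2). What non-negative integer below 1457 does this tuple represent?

Combine the congruences pairwise.
From x ≡ 40 (mod 47) write x = 40 + 47t. Substituting into x ≡ 2 (mod 31) gives 47t ≡ 24 (mod 31), and since 16⁻¹ ≡ 2 (mod 31), t ≡ 17. Hence x ≡ 40 + 47·17 = 839 (mod 1457).

839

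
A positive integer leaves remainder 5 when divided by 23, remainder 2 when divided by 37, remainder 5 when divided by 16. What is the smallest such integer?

The moduli are pairwise coprime; N = 23·37·16 = 13616.
N/23 = 592; 592 ≡ 17 (mod 23); 17·19 ≡ 1, so inverse 19.
N/37 = 368; 368 ≡ 35 (mod 37); 35·18 ≡ 1, so inverse 18.
N/16 = 851; 851 ≡ 3 (mod 16); 3·11 ≡ 1, so inverse 11.
t ≡ 5·592·19 + 2·368·18 + 5·851·11 = 116293.
116293 mod 13616 = 7365.

7365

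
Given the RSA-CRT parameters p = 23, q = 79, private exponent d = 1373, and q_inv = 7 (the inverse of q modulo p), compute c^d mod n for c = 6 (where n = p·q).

1741

d_p = d mod (p−1) = 1373 mod 22 = 9; d_q = d mod (q−1) = 47.
m₁ = c^(d_p) mod p: c ≡ 6 (mod 23), and 6^9 mod 23 = 16.
m₂ = c^(d_q) mod q: c ≡ 6 (mod 79), and 6^47 mod 79 = 3.
h = q_inv·(m₁ − m₂) mod p = 7·(16 − 3) mod 23 = 22.
m = m₂ + h·q = 3 + 22·79 = 1741.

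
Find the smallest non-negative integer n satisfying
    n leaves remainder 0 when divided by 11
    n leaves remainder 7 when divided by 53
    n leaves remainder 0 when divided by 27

10395

Combine the congruences pairwise.
From n ≡ 0 (mod 11) write n = 0 + 11t. Substituting into n ≡ 7 (mod 53) gives 11t ≡ 7 (mod 53), and since 11⁻¹ ≡ 29 (mod 53), t ≡ 44. Hence n ≡ 0 + 11·44 = 484 (mod 583).
From n ≡ 484 (mod 583) write n = 484 + 583t. Substituting into n ≡ 0 (mod 27) gives 583t ≡ 2 (mod 27), and since 16⁻¹ ≡ 22 (mod 27), t ≡ 17. Hence n ≡ 484 + 583·17 = 10395 (mod 15741).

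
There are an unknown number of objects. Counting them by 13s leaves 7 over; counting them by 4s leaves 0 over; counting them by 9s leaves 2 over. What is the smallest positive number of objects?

The moduli are pairwise coprime; M = 13·4·9 = 468.
M/13 = 36; 36 ≡ 10 (mod 13); 10·4 ≡ 1, so inverse 4.
M/4 = 117; 117 ≡ 1 (mod 4), inverse 1.
M/9 = 52; 52 ≡ 7 (mod 9); 7·4 ≡ 1, so inverse 4.
N ≡ 7·36·4 + 0·117·1 + 2·52·4 = 1424.
1424 mod 468 = 20.

20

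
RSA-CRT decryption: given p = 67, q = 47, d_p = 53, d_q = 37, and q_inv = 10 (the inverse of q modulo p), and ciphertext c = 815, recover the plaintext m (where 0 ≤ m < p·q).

m₁ = c^(d_p) mod p: c ≡ 11 (mod 67), and 11^53 mod 67 = 28.
m₂ = c^(d_q) mod q: c ≡ 16 (mod 47), and 16^37 mod 47 = 37.
h = q_inv·(m₁ − m₂) mod p = 10·(28 − 37) mod 67 = 44.
m = m₂ + h·q = 37 + 44·47 = 2105.

2105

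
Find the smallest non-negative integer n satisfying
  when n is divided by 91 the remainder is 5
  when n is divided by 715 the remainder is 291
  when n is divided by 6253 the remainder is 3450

Combine the congruences pairwise.
gcd(91, 715) = 13 and 13 | (291 − 5), so the pair is consistent; merging gives n ≡ 1006 (mod 5005), where 5005 = lcm(91, 715).
gcd(5005, 6253) = 13 and 13 | (3450 − 1006), so the pair is consistent; merging gives n ≡ 2298301 (mod 2407405), where 2407405 = lcm(5005, 6253).
The solution is unique modulo lcm(91, 715, 6253) = 2407405.

2298301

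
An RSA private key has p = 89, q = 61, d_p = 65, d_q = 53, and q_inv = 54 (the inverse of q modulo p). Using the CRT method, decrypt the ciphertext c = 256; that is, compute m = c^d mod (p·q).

m₁ = c^(d_p) mod p: c ≡ 78 (mod 89), and 78^65 mod 89 = 8.
m₂ = c^(d_q) mod q: c ≡ 12 (mod 61), and 12^53 mod 61 = 16.
h = q_inv·(m₁ − m₂) mod p = 54·(8 − 16) mod 89 = 13.
m = m₂ + h·q = 16 + 13·61 = 809.

809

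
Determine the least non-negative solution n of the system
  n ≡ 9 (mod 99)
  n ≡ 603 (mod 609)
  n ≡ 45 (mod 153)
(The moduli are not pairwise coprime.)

Combine the congruences pairwise.
gcd(99, 609) = 3 and 3 | (603 − 9), so the pair is consistent; merging gives n ≡ 603 (mod 20097), where 20097 = lcm(99, 609).
gcd(20097, 153) = 9 and 9 | (45 − 603), so the pair is consistent; merging gives n ≡ 20700 (mod 341649), where 341649 = lcm(20097, 153).
The solution is unique modulo lcm(99, 609, 153) = 341649.

20700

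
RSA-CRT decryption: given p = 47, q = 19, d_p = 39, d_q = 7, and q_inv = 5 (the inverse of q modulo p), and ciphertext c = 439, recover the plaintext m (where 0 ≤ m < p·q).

m₁ = c^(d_p) mod p: c ≡ 16 (mod 47), and 16^39 mod 47 = 25.
m₂ = c^(d_q) mod q: c ≡ 2 (mod 19), and 2^7 mod 19 = 14.
h = q_inv·(m₁ − m₂) mod p = 5·(25 − 14) mod 47 = 8.
m = m₂ + h·q = 14 + 8·19 = 166.

166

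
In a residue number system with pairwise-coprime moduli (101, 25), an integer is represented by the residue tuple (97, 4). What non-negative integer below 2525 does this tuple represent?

804

From x ≡ 97 (mod 101) write x = 97 + 101t. Substituting into x ≡ 4 (mod 25) gives 101t ≡ 7 (mod 25), and since 1⁻¹ ≡ 1 (mod 25), t ≡ 7. Hence x ≡ 97 + 101·7 = 804 (mod 2525).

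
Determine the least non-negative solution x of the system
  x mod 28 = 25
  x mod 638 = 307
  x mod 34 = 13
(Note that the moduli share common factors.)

gcd(28, 638) = 2 and 2 | (307 − 25), so the pair is consistent; merging gives x ≡ 3497 (mod 8932), where 8932 = lcm(28, 638).
gcd(8932, 34) = 2 and 2 | (13 − 3497), so the pair is consistent; merging gives x ≡ 48157 (mod 151844), where 151844 = lcm(8932, 34).
The solution is unique modulo lcm(28, 638, 34) = 151844.

48157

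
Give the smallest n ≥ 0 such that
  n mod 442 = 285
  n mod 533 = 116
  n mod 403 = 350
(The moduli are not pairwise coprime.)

Combine the congruences pairwise.
gcd(442, 533) = 13 and 13 | (116 − 285), so the pair is consistent; merging gives n ≡ 16639 (mod 18122), where 18122 = lcm(442, 533).
gcd(18122, 403) = 13 and 13 | (350 − 16639), so the pair is consistent; merging gives n ≡ 252225 (mod 561782), where 561782 = lcm(18122, 403).
The solution is unique modulo lcm(442, 533, 403) = 561782.

252225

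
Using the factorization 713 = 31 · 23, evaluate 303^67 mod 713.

Mod 31: 303 ≡ 24; by Fermat, exponent reduces to 67 mod 30 = 7; 24^7 ≡ 3 (mod 31).
Mod 23: 303 ≡ 4; by Fermat, exponent reduces to 67 mod 22 = 1; 4^1 ≡ 4 (mod 23).
Combine by CRT: x ≡ 3 (mod 31), x ≡ 4 (mod 23) ⇒ x ≡ 96 (mod 713).

96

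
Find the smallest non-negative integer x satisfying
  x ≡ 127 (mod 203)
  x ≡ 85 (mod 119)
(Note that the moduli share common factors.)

gcd(203, 119) = 7 and 7 | (85 − 127), so the pair is consistent; merging gives x ≡ 1751 (mod 3451), where 3451 = lcm(203, 119).
The solution is unique modulo lcm(203, 119) = 3451.

1751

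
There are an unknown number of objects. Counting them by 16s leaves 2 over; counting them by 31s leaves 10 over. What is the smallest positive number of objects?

Combine the congruences pairwise.
From N ≡ 2 (mod 16) write N = 2 + 16t. Substituting into N ≡ 10 (mod 31) gives 16t ≡ 8 (mod 31), and since 16⁻¹ ≡ 2 (mod 31), t ≡ 16. Hence N ≡ 2 + 16·16 = 258 (mod 496).

258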